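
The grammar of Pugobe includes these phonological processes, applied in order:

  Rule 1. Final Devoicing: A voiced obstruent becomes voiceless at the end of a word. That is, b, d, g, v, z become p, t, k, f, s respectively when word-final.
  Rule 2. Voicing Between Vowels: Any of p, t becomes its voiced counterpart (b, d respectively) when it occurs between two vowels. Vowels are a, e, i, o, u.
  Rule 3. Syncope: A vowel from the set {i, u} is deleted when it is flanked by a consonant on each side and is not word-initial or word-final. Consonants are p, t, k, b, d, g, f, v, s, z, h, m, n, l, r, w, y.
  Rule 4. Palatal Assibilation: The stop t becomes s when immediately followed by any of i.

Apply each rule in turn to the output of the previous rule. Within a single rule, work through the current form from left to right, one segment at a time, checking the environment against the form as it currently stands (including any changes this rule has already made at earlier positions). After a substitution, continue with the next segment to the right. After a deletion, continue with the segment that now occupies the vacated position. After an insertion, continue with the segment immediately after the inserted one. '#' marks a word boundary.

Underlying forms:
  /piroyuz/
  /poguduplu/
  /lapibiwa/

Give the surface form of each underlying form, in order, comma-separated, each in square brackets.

/piroyuz/:
  Rule 1 Final Devoicing: [piroyuz] → [piroyus]
  Rule 2 Voicing Between Vowels: no change — [piroyus]
  Rule 3 Syncope: [piroyus] → [proys]
  Rule 4 Palatal Assibilation: no change — [proys]
/poguduplu/:
  Rule 1 Final Devoicing: no change — [poguduplu]
  Rule 2 Voicing Between Vowels: no change — [poguduplu]
  Rule 3 Syncope: [poguduplu] → [pogdplu]
  Rule 4 Palatal Assibilation: no change — [pogdplu]
/lapibiwa/:
  Rule 1 Final Devoicing: no change — [lapibiwa]
  Rule 2 Voicing Between Vowels: [lapibiwa] → [labibiwa]
  Rule 3 Syncope: [labibiwa] → [labbwa]
  Rule 4 Palatal Assibilation: no change — [labbwa]

[proys], [pogdplu], [labbwa]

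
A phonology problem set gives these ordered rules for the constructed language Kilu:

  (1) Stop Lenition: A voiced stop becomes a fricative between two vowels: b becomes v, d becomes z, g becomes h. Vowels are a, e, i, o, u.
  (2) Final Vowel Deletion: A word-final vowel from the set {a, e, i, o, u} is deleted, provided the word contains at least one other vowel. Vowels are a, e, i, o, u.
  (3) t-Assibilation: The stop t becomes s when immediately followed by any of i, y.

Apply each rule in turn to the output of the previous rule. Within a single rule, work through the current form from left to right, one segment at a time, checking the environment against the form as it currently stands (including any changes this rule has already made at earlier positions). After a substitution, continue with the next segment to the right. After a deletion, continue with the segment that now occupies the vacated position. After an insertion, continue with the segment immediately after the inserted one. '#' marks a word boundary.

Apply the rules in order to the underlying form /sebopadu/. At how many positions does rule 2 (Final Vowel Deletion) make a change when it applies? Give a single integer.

1

(1) Stop Lenition: [sebopadu] → [sevopazu]
(2) Final Vowel Deletion: [sevopazu] → [sevopaz]
(3) t-Assibilation: no change — [sevopaz]
Rule 2 changed 1 position(s).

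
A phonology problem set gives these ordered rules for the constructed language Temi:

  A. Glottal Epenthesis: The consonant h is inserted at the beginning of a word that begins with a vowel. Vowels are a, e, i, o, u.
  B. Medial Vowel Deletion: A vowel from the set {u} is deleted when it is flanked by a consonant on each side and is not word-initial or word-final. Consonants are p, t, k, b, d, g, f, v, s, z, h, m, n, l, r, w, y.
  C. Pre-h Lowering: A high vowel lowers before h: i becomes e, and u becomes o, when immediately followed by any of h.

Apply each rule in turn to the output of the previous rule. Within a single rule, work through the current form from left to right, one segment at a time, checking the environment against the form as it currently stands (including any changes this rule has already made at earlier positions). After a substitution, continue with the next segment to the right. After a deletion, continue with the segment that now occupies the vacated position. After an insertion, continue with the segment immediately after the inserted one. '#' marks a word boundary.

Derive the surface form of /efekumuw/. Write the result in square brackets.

A Glottal Epenthesis: [efekumuw] → [hefekumuw]
B Medial Vowel Deletion: [hefekumuw] → [hefekmw]
C Pre-h Lowering: no change — [hefekmw]

[hefekmw]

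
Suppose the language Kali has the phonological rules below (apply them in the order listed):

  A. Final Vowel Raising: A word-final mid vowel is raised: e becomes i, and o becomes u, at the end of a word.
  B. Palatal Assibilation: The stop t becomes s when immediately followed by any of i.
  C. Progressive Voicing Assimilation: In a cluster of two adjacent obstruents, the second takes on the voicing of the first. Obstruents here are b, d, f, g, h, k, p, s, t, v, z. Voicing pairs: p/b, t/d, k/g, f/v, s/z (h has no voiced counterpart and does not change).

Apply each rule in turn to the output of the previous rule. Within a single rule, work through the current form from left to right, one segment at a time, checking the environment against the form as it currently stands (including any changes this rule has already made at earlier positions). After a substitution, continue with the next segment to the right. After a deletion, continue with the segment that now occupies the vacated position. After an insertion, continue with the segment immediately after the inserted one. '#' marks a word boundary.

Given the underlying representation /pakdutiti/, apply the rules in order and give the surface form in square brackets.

A Final Vowel Raising: no change — [pakdutiti]
B Palatal Assibilation: [pakdutiti] → [pakdusisi]
C Progressive Voicing Assimilation: [pakdusisi] → [paktusisi]

[paktusisi]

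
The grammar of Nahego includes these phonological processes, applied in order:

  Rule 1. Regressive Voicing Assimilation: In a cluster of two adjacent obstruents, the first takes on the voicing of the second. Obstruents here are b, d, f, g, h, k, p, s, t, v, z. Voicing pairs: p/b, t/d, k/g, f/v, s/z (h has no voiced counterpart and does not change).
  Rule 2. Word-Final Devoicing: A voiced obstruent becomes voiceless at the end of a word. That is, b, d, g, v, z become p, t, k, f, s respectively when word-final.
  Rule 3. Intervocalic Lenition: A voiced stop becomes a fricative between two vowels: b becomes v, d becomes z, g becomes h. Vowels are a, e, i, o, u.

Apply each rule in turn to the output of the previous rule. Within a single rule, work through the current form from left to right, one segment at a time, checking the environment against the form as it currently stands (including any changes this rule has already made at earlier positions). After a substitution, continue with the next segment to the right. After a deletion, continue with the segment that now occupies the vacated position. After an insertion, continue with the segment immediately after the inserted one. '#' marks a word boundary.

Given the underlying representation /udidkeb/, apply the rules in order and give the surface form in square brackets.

Rule 1 Regressive Voicing Assimilation: [udidkeb] → [uditkeb]
Rule 2 Word-Final Devoicing: [uditkeb] → [uditkep]
Rule 3 Intervocalic Lenition: [uditkep] → [uzitkep]

[uzitkep]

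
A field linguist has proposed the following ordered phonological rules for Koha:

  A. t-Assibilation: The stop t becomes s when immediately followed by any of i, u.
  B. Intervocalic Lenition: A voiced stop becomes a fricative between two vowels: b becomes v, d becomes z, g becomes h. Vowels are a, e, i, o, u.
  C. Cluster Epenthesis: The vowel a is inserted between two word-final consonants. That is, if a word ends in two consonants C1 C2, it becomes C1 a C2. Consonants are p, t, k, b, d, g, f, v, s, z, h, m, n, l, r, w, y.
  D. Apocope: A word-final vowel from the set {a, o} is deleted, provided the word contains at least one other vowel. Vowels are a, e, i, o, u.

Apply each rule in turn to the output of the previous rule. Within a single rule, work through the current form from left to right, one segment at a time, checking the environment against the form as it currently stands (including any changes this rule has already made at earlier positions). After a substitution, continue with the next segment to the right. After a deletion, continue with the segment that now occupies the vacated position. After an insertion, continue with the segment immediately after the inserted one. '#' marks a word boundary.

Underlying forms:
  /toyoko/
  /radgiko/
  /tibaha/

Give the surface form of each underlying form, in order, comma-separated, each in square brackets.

[toyok], [radgik], [sivah]

/toyoko/:
  A t-Assibilation: no change — [toyoko]
  B Intervocalic Lenition: no change — [toyoko]
  C Cluster Epenthesis: no change — [toyoko]
  D Apocope: [toyoko] → [toyok]
/radgiko/:
  A t-Assibilation: no change — [radgiko]
  B Intervocalic Lenition: no change — [radgiko]
  C Cluster Epenthesis: no change — [radgiko]
  D Apocope: [radgiko] → [radgik]
/tibaha/:
  A t-Assibilation: [tibaha] → [sibaha]
  B Intervocalic Lenition: [sibaha] → [sivaha]
  C Cluster Epenthesis: no change — [sivaha]
  D Apocope: [sivaha] → [sivah]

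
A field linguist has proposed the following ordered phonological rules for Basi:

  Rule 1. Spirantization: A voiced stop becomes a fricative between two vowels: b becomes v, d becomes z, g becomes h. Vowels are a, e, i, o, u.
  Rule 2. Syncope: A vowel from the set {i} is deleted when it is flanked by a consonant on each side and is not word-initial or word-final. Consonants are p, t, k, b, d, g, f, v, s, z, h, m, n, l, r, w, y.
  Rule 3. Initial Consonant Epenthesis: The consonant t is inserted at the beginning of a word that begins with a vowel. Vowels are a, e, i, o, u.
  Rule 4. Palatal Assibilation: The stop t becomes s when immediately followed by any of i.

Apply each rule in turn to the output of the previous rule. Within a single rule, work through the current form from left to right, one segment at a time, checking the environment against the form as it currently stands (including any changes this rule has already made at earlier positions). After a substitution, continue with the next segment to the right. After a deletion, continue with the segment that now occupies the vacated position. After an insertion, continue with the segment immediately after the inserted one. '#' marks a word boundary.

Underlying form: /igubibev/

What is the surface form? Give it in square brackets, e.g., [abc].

Rule 1 Spirantization: [igubibev] → [ihuvivev]
Rule 2 Syncope: [ihuvivev] → [ihuvvev]
Rule 3 Initial Consonant Epenthesis: [ihuvvev] → [tihuvvev]
Rule 4 Palatal Assibilation: [tihuvvev] → [sihuvvev]

[sihuvvev]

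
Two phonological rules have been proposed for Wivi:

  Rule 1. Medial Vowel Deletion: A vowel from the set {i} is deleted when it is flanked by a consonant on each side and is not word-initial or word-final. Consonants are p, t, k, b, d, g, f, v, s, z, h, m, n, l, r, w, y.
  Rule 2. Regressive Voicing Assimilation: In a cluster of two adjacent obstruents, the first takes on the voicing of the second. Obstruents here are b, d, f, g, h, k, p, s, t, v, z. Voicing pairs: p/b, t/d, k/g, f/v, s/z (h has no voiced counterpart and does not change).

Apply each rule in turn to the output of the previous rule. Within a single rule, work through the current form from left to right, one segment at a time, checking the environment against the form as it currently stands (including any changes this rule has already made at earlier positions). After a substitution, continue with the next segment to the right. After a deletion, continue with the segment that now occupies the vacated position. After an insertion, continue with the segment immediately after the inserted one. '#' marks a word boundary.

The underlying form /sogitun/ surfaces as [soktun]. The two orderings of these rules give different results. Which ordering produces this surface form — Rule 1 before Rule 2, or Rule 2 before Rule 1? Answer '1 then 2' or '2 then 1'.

1 then 2

Order 1 then 2:
  1 Medial Vowel Deletion: [sogitun] → [sogtun]
  2 Regressive Voicing Assimilation: [sogtun] → [soktun]
  result: [soktun]
Order 2 then 1:
  2 Regressive Voicing Assimilation: no change — [sogitun]
  1 Medial Vowel Deletion: [sogitun] → [sogtun]
  result: [sogtun]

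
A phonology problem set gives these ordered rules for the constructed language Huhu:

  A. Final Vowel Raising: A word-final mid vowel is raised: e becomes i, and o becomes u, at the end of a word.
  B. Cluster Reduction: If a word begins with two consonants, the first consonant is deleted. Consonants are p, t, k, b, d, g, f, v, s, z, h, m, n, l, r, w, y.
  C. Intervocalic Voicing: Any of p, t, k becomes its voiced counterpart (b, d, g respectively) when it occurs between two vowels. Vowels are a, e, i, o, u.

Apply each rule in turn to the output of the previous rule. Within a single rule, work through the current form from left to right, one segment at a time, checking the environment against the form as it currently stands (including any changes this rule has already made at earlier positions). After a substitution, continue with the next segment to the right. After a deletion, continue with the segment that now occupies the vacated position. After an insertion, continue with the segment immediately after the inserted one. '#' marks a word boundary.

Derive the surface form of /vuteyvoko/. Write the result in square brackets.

A Final Vowel Raising: [vuteyvoko] → [vuteyvoku]
B Cluster Reduction: no change — [vuteyvoku]
C Intervocalic Voicing: [vuteyvoku] → [vudeyvogu]

[vudeyvogu]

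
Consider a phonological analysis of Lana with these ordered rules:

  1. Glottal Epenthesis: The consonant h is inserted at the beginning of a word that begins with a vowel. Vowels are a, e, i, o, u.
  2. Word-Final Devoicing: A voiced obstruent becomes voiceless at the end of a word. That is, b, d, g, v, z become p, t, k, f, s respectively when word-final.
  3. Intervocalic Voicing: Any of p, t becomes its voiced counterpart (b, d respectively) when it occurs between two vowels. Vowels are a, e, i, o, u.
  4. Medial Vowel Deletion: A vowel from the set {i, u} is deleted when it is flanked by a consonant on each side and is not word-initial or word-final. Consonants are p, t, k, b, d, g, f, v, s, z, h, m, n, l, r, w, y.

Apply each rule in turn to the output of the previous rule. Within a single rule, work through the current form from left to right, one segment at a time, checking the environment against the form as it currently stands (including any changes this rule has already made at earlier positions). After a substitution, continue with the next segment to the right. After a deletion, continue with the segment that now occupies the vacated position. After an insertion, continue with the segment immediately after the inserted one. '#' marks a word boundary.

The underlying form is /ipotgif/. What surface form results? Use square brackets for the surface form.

1 Glottal Epenthesis: [ipotgif] → [hipotgif]
2 Word-Final Devoicing: no change — [hipotgif]
3 Intervocalic Voicing: [hipotgif] → [hibotgif]
4 Medial Vowel Deletion: [hibotgif] → [hbotgf]

[hbotgf]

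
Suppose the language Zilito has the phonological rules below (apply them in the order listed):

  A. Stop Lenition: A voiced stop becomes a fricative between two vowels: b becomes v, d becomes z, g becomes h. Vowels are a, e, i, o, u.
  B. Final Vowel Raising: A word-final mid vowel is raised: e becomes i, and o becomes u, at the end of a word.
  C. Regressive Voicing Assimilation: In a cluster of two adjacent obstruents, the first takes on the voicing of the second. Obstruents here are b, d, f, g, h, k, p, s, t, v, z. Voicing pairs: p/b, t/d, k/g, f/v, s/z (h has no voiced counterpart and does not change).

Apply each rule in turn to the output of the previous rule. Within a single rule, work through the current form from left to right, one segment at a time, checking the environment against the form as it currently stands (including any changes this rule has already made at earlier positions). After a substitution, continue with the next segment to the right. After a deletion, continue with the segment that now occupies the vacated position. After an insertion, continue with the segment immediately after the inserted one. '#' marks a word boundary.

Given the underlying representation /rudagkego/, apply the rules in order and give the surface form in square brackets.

A Stop Lenition: [rudagkego] → [ruzagkeho]
B Final Vowel Raising: [ruzagkeho] → [ruzagkehu]
C Regressive Voicing Assimilation: [ruzagkehu] → [ruzakkehu]

[ruzakkehu]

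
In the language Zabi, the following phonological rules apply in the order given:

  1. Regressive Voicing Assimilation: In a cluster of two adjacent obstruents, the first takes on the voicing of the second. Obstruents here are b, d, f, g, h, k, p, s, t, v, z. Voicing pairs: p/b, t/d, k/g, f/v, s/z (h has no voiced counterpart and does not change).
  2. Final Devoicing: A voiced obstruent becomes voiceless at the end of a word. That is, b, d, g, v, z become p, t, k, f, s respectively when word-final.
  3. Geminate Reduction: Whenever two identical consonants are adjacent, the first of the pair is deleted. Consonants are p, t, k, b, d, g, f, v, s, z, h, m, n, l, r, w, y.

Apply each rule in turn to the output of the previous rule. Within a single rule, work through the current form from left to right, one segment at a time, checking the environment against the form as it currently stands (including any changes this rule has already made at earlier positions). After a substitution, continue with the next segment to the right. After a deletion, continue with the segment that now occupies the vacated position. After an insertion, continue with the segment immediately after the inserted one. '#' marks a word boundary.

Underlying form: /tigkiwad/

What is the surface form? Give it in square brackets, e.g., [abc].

[tikiwat]

1 Regressive Voicing Assimilation: [tigkiwad] → [tikkiwad]
2 Final Devoicing: [tikkiwad] → [tikkiwat]
3 Geminate Reduction: [tikkiwat] → [tikiwat]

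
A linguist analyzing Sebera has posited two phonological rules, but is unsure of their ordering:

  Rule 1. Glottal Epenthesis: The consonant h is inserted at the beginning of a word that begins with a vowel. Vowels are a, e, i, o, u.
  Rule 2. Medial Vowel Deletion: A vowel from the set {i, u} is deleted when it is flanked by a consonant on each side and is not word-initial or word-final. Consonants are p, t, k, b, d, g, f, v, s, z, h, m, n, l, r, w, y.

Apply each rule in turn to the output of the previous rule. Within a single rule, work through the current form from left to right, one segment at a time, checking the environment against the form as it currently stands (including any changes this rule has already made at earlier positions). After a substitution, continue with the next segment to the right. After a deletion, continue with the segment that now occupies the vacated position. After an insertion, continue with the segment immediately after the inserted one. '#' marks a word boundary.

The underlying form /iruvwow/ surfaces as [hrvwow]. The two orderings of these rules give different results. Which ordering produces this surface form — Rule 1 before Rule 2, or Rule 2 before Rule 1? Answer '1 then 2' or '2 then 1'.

Order 1 then 2:
  1 Glottal Epenthesis: [iruvwow] → [hiruvwow]
  2 Medial Vowel Deletion: [hiruvwow] → [hrvwow]
  result: [hrvwow]
Order 2 then 1:
  2 Medial Vowel Deletion: [iruvwow] → [irvwow]
  1 Glottal Epenthesis: [irvwow] → [hirvwow]
  result: [hirvwow]

1 then 2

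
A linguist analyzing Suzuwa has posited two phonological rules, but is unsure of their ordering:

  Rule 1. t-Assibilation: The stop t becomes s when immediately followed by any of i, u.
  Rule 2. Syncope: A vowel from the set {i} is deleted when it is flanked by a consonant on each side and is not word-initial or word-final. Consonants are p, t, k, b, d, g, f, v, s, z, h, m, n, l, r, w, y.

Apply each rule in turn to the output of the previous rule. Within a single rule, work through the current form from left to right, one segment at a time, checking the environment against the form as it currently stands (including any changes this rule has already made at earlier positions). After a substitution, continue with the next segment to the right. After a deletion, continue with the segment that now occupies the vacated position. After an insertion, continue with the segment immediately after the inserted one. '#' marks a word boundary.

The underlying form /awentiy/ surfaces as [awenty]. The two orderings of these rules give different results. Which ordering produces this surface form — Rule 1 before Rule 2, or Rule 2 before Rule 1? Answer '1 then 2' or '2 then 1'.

2 then 1

Order 1 then 2:
  1 t-Assibilation: [awentiy] → [awensiy]
  2 Syncope: [awensiy] → [awensy]
  result: [awensy]
Order 2 then 1:
  2 Syncope: [awentiy] → [awenty]
  1 t-Assibilation: no change — [awenty]
  result: [awenty]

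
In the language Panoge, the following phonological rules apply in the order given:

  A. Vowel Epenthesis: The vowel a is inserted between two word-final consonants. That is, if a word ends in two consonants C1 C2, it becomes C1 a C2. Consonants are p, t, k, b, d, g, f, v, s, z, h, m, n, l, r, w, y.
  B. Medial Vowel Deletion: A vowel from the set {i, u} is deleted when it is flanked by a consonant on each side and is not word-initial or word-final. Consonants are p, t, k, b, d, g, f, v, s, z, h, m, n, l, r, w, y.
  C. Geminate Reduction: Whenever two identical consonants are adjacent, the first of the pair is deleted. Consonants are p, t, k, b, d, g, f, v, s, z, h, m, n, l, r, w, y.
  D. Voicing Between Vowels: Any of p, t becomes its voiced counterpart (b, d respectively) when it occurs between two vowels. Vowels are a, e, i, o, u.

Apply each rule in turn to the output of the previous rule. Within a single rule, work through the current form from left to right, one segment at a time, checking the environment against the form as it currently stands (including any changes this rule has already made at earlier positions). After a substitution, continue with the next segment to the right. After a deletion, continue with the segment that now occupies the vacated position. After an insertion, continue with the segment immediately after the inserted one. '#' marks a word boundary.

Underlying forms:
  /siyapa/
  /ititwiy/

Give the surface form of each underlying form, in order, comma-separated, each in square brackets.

/siyapa/:
  A Vowel Epenthesis: no change — [siyapa]
  B Medial Vowel Deletion: [siyapa] → [syapa]
  C Geminate Reduction: no change — [syapa]
  D Voicing Between Vowels: [syapa] → [syaba]
/ititwiy/:
  A Vowel Epenthesis: no change — [ititwiy]
  B Medial Vowel Deletion: [ititwiy] → [ittwy]
  C Geminate Reduction: [ittwy] → [itwy]
  D Voicing Between Vowels: no change — [itwy]

[syaba], [itwy]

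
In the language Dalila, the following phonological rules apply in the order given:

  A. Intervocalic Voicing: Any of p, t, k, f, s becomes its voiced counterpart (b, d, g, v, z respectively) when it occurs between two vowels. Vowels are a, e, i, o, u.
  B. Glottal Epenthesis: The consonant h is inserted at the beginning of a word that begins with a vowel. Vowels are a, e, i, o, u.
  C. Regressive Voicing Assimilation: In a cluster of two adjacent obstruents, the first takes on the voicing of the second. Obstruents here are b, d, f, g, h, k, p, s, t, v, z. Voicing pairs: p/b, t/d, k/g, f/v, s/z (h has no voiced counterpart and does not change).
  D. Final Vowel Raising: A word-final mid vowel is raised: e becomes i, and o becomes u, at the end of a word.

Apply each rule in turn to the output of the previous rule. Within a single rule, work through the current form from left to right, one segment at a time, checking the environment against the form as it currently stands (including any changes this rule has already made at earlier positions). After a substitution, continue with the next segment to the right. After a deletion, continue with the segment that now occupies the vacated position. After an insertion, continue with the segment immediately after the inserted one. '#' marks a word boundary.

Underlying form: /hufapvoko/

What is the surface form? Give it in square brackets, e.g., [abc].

[huvabvogu]

A Intervocalic Voicing: [hufapvoko] → [huvapvogo]
B Glottal Epenthesis: no change — [huvapvogo]
C Regressive Voicing Assimilation: [huvapvogo] → [huvabvogo]
D Final Vowel Raising: [huvabvogo] → [huvabvogu]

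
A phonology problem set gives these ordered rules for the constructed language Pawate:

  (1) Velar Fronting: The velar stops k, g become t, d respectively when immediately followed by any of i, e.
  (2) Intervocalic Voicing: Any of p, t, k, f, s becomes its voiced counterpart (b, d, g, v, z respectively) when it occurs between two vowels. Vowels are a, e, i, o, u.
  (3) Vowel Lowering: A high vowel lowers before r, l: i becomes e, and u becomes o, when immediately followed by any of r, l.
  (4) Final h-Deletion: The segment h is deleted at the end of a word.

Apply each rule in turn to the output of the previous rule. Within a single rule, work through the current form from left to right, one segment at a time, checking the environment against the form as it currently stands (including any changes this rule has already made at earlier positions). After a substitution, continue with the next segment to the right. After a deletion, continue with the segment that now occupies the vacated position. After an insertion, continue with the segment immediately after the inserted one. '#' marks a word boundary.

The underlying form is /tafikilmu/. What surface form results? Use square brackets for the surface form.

(1) Velar Fronting: [tafikilmu] → [tafitilmu]
(2) Intervocalic Voicing: [tafitilmu] → [tavidilmu]
(3) Vowel Lowering: [tavidilmu] → [tavidelmu]
(4) Final h-Deletion: no change — [tavidelmu]

[tavidelmu]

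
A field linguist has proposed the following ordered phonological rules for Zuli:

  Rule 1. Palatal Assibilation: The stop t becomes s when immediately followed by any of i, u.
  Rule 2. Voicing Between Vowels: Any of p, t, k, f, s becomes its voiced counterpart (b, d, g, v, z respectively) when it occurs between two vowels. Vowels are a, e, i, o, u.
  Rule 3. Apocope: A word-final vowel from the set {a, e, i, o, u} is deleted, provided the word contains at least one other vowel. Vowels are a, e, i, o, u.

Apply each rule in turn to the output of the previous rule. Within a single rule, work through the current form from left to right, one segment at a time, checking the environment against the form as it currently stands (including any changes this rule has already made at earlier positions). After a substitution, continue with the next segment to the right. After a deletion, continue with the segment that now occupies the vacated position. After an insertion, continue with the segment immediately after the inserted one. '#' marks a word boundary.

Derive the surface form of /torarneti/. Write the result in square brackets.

Rule 1 Palatal Assibilation: [torarneti] → [torarnesi]
Rule 2 Voicing Between Vowels: [torarnesi] → [torarnezi]
Rule 3 Apocope: [torarnezi] → [torarnez]

[torarnez]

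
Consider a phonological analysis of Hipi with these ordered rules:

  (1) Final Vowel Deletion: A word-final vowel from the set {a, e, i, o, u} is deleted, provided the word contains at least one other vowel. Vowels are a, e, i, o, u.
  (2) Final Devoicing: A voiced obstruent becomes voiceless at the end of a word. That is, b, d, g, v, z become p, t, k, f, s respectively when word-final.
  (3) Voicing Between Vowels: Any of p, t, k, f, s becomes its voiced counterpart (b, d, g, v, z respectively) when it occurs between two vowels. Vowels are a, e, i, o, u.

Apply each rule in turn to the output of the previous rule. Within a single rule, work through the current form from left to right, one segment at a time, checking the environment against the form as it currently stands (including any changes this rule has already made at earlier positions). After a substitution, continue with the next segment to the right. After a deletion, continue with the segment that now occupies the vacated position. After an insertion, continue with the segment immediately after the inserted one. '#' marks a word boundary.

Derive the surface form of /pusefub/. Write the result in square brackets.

(1) Final Vowel Deletion: no change — [pusefub]
(2) Final Devoicing: [pusefub] → [pusefup]
(3) Voicing Between Vowels: [pusefup] → [puzevup]

[puzevup]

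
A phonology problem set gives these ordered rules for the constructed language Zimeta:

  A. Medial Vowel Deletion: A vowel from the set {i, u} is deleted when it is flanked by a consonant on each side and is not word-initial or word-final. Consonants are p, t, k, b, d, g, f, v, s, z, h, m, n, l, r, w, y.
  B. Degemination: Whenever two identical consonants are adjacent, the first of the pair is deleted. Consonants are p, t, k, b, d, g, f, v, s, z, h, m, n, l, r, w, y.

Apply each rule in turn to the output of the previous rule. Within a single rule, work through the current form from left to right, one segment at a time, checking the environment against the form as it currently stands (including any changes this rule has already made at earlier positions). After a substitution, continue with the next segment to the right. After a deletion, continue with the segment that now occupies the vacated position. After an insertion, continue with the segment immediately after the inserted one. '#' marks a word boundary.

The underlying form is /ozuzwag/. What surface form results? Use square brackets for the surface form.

[ozwag]

A Medial Vowel Deletion: [ozuzwag] → [ozzwag]
B Degemination: [ozzwag] → [ozwag]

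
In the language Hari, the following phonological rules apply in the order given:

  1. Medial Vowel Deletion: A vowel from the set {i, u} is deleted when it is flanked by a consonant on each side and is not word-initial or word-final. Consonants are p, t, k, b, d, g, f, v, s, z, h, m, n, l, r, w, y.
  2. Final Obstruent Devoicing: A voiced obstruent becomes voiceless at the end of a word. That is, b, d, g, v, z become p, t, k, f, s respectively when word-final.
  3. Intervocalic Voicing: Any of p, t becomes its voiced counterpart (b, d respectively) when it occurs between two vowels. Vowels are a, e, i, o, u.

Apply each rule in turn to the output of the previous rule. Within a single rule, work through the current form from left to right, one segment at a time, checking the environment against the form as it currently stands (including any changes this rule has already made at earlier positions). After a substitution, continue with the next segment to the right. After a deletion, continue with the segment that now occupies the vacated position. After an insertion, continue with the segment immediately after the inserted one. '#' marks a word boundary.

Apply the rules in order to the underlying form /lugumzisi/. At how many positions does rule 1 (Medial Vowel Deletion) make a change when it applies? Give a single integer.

1 Medial Vowel Deletion: [lugumzisi] → [lgmzsi]
2 Final Obstruent Devoicing: no change — [lgmzsi]
3 Intervocalic Voicing: no change — [lgmzsi]
Rule 1 changed 3 position(s).

3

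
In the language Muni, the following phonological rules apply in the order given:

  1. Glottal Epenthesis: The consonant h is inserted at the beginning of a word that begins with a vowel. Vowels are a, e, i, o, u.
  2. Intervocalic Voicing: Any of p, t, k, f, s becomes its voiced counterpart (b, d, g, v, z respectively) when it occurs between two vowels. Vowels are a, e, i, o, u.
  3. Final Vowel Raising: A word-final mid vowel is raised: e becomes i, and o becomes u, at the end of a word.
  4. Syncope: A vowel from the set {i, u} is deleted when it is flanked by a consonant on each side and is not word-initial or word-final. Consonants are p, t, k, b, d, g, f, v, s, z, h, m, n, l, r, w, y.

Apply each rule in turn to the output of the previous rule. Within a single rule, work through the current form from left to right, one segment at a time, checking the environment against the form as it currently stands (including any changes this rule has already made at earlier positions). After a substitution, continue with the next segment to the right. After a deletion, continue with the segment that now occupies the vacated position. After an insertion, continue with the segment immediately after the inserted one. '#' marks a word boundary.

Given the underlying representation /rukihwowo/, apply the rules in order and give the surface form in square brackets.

[rghwowu]

1 Glottal Epenthesis: no change — [rukihwowo]
2 Intervocalic Voicing: [rukihwowo] → [rugihwowo]
3 Final Vowel Raising: [rugihwowo] → [rugihwowu]
4 Syncope: [rugihwowu] → [rghwowu]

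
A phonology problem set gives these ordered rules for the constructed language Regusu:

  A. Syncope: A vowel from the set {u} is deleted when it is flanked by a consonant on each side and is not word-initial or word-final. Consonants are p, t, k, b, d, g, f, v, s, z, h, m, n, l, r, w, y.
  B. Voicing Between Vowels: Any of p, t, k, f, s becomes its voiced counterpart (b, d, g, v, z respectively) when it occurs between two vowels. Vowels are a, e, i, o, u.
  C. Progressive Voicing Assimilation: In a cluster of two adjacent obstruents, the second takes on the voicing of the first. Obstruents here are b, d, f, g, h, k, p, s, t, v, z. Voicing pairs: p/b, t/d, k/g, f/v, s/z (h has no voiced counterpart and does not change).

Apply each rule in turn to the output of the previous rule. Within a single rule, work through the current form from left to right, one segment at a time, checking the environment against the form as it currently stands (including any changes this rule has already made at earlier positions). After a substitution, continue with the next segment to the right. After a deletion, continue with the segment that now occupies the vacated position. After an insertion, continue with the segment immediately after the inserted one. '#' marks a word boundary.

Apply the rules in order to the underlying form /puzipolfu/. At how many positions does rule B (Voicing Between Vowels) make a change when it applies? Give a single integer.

A Syncope: [puzipolfu] → [pzipolfu]
B Voicing Between Vowels: [pzipolfu] → [pzibolfu]
C Progressive Voicing Assimilation: [pzibolfu] → [psibolfu]
Rule B changed 1 position(s).

1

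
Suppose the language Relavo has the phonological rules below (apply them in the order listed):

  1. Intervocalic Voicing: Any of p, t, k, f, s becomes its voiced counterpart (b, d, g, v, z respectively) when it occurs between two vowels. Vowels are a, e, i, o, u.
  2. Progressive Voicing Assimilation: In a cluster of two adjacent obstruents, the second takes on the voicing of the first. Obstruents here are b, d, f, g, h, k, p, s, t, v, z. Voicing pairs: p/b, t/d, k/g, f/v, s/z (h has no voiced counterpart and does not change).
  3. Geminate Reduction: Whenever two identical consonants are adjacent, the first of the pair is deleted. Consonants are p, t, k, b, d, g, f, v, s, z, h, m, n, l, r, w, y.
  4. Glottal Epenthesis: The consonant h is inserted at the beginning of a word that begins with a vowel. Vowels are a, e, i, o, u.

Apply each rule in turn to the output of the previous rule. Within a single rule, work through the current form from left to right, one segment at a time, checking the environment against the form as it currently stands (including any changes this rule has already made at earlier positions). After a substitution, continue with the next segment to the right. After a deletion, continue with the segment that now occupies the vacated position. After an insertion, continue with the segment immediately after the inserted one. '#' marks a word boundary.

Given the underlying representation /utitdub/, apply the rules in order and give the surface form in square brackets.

1 Intervocalic Voicing: [utitdub] → [uditdub]
2 Progressive Voicing Assimilation: [uditdub] → [udittub]
3 Geminate Reduction: [udittub] → [uditub]
4 Glottal Epenthesis: [uditub] → [huditub]

[huditub]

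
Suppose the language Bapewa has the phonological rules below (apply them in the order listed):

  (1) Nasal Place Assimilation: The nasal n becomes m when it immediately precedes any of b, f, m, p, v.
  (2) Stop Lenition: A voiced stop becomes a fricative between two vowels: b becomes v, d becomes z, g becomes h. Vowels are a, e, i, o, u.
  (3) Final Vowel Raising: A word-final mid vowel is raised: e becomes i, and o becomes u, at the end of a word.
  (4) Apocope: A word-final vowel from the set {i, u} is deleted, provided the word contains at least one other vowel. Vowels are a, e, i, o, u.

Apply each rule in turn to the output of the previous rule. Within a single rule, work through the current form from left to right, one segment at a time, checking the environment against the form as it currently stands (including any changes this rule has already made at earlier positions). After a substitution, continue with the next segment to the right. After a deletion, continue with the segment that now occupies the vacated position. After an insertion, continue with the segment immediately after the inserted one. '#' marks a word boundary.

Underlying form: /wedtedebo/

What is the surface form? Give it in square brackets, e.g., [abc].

(1) Nasal Place Assimilation: no change — [wedtedebo]
(2) Stop Lenition: [wedtedebo] → [wedtezevo]
(3) Final Vowel Raising: [wedtezevo] → [wedtezevu]
(4) Apocope: [wedtezevu] → [wedtezev]

[wedtezev]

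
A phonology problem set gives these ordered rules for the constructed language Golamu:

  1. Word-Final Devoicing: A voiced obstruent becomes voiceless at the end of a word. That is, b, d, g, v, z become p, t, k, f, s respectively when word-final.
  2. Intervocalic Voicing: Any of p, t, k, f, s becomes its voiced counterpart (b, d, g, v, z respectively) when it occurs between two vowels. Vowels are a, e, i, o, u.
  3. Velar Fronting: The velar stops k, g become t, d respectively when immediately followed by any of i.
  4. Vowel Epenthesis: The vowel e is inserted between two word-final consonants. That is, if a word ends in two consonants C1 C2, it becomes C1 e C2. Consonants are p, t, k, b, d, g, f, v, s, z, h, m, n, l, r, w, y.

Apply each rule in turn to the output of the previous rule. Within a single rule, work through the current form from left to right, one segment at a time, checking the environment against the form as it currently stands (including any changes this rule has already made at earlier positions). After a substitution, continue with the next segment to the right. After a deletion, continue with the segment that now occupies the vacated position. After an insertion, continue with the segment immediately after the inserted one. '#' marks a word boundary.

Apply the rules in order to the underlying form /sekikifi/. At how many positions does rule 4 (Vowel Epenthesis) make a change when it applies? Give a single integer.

1 Word-Final Devoicing: no change — [sekikifi]
2 Intervocalic Voicing: [sekikifi] → [segigivi]
3 Velar Fronting: [segigivi] → [sedidivi]
4 Vowel Epenthesis: no change — [sedidivi]
Rule 4 changed 0 position(s).

0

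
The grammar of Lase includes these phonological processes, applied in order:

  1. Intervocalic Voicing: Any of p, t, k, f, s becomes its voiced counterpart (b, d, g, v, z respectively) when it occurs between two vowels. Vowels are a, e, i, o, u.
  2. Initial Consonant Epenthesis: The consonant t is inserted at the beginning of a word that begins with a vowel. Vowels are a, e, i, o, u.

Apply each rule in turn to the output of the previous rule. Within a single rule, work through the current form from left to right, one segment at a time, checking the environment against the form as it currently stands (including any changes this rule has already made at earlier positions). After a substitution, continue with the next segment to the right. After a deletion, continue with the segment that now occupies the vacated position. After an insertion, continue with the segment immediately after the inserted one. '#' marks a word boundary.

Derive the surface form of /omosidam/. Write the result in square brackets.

1 Intervocalic Voicing: [omosidam] → [omozidam]
2 Initial Consonant Epenthesis: [omozidam] → [tomozidam]

[tomozidam]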